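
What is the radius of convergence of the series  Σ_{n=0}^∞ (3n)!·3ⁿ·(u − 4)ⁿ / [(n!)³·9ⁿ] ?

Ratio test: |a_{n+1}/a_n| = (3n+1)·(3n+2)·(3n+3)/(n+1)³ · 3/9 → 9 as n → ∞.
Thus R = 1/(9) = 1/9.

R = 1/9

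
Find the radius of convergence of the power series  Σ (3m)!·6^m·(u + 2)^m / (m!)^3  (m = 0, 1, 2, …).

Ratio test: |a_{m+1}/a_m| = (3m+1)·(3m+2)·(3m+3)/(m+1)³ · 6 → 162 as m → ∞.
The series converges when 162 · |u + 2| < 1, giving R = 1/162.

R = 1/162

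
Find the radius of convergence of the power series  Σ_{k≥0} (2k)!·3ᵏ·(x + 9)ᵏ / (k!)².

R = 1/12

Ratio test: |a_{k+1}/a_k| = (2k+1)·(2k+2)/(k+1)² · 3 → 12 as k → ∞.
Convergence for |x + 9| · 12 < 1, i.e. |x + 9| < 1/12. So R = 1/12.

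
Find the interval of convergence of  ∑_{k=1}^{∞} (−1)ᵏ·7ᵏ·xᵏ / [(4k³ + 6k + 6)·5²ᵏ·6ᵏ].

By the ratio test, |a_{k+1}/a_k| = [(4k³ + 6k + 6)/(4(k+1)³ + 6(k+1) + 6)] · 7/(25·6) → 7/150.
Hence the series converges for |x| < 1/(7/150) = 150/7, so the radius of convergence is 150/7.
Endpoint x = 150/7: the terms are on the order of 1/k³, so the series converges absolutely by comparison with the p-series (p = 3 > 1).
When x = -150/7, the series is dominated by a constant times Σ 1/k³, which converges (p = 3 > 1).

[-150/7, 150/7]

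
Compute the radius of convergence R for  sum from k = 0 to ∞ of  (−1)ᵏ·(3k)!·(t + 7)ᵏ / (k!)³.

R = 1/27

By the ratio test, |a_{k+1}/a_k| = (3k+1)·(3k+2)·(3k+3)/(k+1)³ → 27.
Thus R = 1/(27) = 1/27.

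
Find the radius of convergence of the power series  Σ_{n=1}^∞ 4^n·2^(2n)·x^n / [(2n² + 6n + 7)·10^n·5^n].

R = 25/8

By the ratio test, |a_{n+1}/a_n| = [(2n² + 6n + 7)/(2(n+1)² + 6(n+1) + 7)] · 4·4/(10·5) → 8/25.
Convergence for |x| · 8/25 < 1, i.e. |x| < 25/8. So R = 25/8.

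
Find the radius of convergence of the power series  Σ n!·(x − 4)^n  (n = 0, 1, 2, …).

R = 0

Ratio test: |a_{n+1}/a_n| = (n+1) → ∞ as n → ∞.
Since the ratio → ∞, the series diverges for every x ≠ 4, and R = 0.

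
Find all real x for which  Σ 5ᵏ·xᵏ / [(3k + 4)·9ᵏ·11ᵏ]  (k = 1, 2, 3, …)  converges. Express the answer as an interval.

[-99/5, 99/5)

Apply the ratio test: |a_{k+1}| / |a_k| = [(3k + 4)/(3(k+1) + 4)] · 5/(9·11), which tends to 5/99 as k → ∞.
Thus R = 1/(5/99) = 99/5.
When x = 99/5, comparison with the harmonic series Σ 1/k shows the series diverges.
When x = -99/5, convergence follows from the alternating series test (terms decrease monotonically to 0).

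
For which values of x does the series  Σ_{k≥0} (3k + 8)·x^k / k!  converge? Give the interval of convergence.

(−∞, ∞)

Apply the ratio test: |a_{k+1}| / |a_k| = (3(k+1) + 8)/(3k + 8) · 1/(k+1), which tends to 0 as k → ∞.
The limit is 0, so the series converges for all x; R = ∞.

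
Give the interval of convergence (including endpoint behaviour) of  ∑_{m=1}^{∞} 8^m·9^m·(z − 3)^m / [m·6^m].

[35/12, 37/12)

By the ratio test, |a_{m+1}/a_m| = [m/(m+1)] · 8·9/6 → 12.
Hence the series converges for |z − 3| < 1/(12) = 1/12, so the radius of convergence is 1/12.
Check z = 37/12: the terms are asymptotic to a nonzero constant times 1/m, so the series diverges by limit comparison with Σ 1/m.
Endpoint z = 35/12: the terms alternate in sign and decrease monotonically to 0 in absolute value (size ~ c/m), so the alternating series test gives convergence.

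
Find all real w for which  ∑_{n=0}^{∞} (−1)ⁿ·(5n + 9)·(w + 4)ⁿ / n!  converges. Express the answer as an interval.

Ratio test: |a_{n+1}/a_n| = (5(n+1) + 9)/(5n + 9) · 1/(n+1) → 0 as n → ∞.
The limit is 0, so the series converges for all w; R = ∞.

(−∞, ∞)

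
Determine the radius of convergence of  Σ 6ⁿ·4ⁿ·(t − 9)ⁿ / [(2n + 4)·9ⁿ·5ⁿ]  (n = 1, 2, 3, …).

R = 15/8

Ratio test: |a_{n+1}/a_n| = [(2n + 4)/(2(n+1) + 4)] · 6·4/(9·5) → 8/15 as n → ∞.
Thus R = 1/(8/15) = 15/8.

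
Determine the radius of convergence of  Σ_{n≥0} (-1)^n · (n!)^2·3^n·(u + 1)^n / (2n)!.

R = 4/3

Apply the ratio test: |a_{n+1}| / |a_n| = (n+1)²/[(2n+1)·(2n+2)] · 3, which tends to 3/4 as n → ∞.
Convergence for |u + 1| · 3/4 < 1, i.e. |u + 1| < 4/3. So R = 4/3.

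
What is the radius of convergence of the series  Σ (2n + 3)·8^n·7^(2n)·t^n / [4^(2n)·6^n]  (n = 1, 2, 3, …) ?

By the ratio test, |a_{n+1}/a_n| = [(2(n+1) + 3)/(2n + 3)] · 8·49/(16·6) → 49/12.
Convergence for |t| · 49/12 < 1, i.e. |t| < 12/49. So R = 12/49.

R = 12/49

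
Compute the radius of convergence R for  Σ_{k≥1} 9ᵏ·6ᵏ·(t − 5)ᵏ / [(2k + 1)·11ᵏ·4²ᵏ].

R = 88/27

The ratio of consecutive coefficients is [(2k + 1)/(2(k+1) + 1)] · 9·6/(11·16) → 27/88.
Thus R = 1/(27/88) = 88/27.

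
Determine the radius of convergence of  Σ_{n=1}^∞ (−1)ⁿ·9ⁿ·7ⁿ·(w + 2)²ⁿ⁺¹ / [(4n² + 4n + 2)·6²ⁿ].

R = 2√7/7

The ratio of consecutive coefficients is [(4n² + 4n + 2)/(4(n+1)² + 4(n+1) + 2)] · 9·7/36 → 7/4.
Writing y = (w + 2)², the series in y has radius 4/7, so |w + 2| < √(4/7) and R = 2√7/7.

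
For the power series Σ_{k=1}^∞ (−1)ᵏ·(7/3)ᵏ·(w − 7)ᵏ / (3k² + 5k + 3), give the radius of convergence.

Ratio test: |a_{k+1}/a_k| = [(3k² + 5k + 3)/(3(k+1)² + 5(k+1) + 3)] · 7/3 → 7/3 as k → ∞.
Convergence for |w − 7| · 7/3 < 1, i.e. |w − 7| < 3/7. So R = 3/7.

R = 3/7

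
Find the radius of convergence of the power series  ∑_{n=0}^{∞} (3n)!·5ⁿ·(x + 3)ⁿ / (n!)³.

By the ratio test, |a_{n+1}/a_n| = (3n+1)·(3n+2)·(3n+3)/(n+1)³ · 5 → 135.
Hence the series converges for |x + 3| < 1/(135) = 1/135, so the radius of convergence is 1/135.

R = 1/135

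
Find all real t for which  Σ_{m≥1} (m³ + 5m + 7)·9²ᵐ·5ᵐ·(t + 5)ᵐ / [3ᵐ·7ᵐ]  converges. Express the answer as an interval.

Ratio test: |a_{m+1}/a_m| = [((m+1)³ + 5(m+1) + 7)/(m³ + 5m + 7)] · 81·5/(3·7) → 135/7 as m → ∞.
Thus R = 1/(135/7) = 7/135.
Check t = -668/135: the terms do not tend to 0, so the series diverges.
At t = -682/135: the terms have absolute value of order m³, which does not tend to 0, so the series diverges by the divergence test.

(-682/135, -668/135)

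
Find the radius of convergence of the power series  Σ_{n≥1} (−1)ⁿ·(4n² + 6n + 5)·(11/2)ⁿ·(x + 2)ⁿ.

By the ratio test, |a_{n+1}/a_n| = [(4(n+1)² + 6(n+1) + 5)/(4n² + 6n + 5)] · 11/2 → 11/2.
Thus R = 1/(11/2) = 2/11.

R = 2/11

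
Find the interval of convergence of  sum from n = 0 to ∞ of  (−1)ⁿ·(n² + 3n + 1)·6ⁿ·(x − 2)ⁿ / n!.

Apply the ratio test: |a_{n+1}| / |a_n| = ((n+1)² + 3(n+1) + 1)/(n² + 3n + 1) · 6 · 1/(n+1), which tends to 0 as n → ∞.
The limit is 0, so the series converges for all x; R = ∞.

(−∞, ∞)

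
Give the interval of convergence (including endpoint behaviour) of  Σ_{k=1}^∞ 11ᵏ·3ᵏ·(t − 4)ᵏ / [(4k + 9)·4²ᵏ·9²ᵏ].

[-388/11, 476/11)

Apply the ratio test: |a_{k+1}| / |a_k| = [(4k + 9)/(4(k+1) + 9)] · 11·3/(16·81), which tends to 11/432 as k → ∞.
Convergence for |t − 4| · 11/432 < 1, i.e. |t − 4| < 432/11. So R = 432/11.
Check t = 476/11: the terms are asymptotic to a nonzero constant times 1/k, so the series diverges by limit comparison with Σ 1/k.
Endpoint t = -388/11: the terms alternate in sign and decrease monotonically to 0 in absolute value (size ~ c/k), so the alternating series test gives convergence.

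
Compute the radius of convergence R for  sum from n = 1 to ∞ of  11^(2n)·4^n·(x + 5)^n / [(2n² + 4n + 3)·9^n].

Ratio test: |a_{n+1}/a_n| = [(2n² + 4n + 3)/(2(n+1)² + 4(n+1) + 3)] · 121·4/9 → 484/9 as n → ∞.
Hence the series converges for |x + 5| < 1/(484/9) = 9/484, so the radius of convergence is 9/484.

R = 9/484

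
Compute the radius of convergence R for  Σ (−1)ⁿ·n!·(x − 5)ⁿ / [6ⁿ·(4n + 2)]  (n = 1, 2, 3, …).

R = 0

The ratio of consecutive coefficients is (n+1) · 1/6 · (4n + 2)/(4(n+1) + 2) → ∞.
Since the ratio → ∞, the series diverges for every x ≠ 5, and R = 0.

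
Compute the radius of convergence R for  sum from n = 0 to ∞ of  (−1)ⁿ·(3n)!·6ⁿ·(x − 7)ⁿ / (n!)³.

Ratio test: |a_{n+1}/a_n| = (3n+1)·(3n+2)·(3n+3)/(n+1)³ · 6 → 162 as n → ∞.
Hence the series converges for |x − 7| < 1/(162) = 1/162, so the radius of convergence is 1/162.

R = 1/162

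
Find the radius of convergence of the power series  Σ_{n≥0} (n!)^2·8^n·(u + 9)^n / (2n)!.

R = 1/2

Apply the ratio test: |a_{n+1}| / |a_n| = (n+1)²/[(2n+1)·(2n+2)] · 8, which tends to 2 as n → ∞.
Thus R = 1/(2) = 1/2.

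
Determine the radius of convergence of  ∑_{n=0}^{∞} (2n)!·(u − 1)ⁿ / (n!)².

By the ratio test, |a_{n+1}/a_n| = (2n+1)·(2n+2)/(n+1)² → 4.
Convergence for |u − 1| · 4 < 1, i.e. |u − 1| < 1/4. So R = 1/4.

R = 1/4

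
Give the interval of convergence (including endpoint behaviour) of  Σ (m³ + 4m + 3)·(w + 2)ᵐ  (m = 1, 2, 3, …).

Apply the ratio test: |a_{m+1}| / |a_m| = ((m+1)³ + 4(m+1) + 3)/(m³ + 4m + 3), which tends to 1 as m → ∞.
Convergence for |w + 2| < 1, so R = 1.
When w = -1, the m-th term does not approach 0; divergence by the term test.
Check w = -3: the terms do not tend to 0, so the series diverges.

(-3, -1)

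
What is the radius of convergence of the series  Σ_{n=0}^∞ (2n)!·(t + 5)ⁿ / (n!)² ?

The ratio of consecutive coefficients is (2n+1)·(2n+2)/(n+1)² → 4.
Hence the series converges for |t + 5| < 1/(4) = 1/4, so the radius of convergence is 1/4.

R = 1/4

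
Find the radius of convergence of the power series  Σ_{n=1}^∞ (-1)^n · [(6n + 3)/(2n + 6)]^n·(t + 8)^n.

R = 1/3

By the Cauchy root test, |a_n|^(1/n) = (6n + 3)/(2n + 6) → 3.
The series converges when 3 · |t + 8| < 1, giving R = 1/3.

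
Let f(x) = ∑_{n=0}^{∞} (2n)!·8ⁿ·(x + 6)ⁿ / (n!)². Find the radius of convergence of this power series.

Apply the ratio test: |a_{n+1}| / |a_n| = (2n+1)·(2n+2)/(n+1)² · 8, which tends to 32 as n → ∞.
The series converges when 32 · |x + 6| < 1, giving R = 1/32.

R = 1/32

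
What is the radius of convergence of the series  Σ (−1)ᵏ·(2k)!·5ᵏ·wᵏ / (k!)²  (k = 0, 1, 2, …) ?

By the ratio test, |a_{k+1}/a_k| = (2k+1)·(2k+2)/(k+1)² · 5 → 20.
Convergence for |w| · 20 < 1, i.e. |w| < 1/20. So R = 1/20.

R = 1/20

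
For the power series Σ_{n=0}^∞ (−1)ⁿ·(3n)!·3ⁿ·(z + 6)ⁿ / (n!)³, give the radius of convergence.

R = 1/81

Ratio test: |a_{n+1}/a_n| = (3n+1)·(3n+2)·(3n+3)/(n+1)³ · 3 → 81 as n → ∞.
The series converges when 81 · |z + 6| < 1, giving R = 1/81.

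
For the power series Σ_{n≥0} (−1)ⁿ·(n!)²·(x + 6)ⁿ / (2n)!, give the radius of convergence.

R = 4

By the ratio test, |a_{n+1}/a_n| = (n+1)²/[(2n+1)·(2n+2)] → 1/4.
Hence the series converges for |x + 6| < 1/(1/4) = 4, so the radius of convergence is 4.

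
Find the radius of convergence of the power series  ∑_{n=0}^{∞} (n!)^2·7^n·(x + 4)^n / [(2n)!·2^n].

R = 8/7

By the ratio test, |a_{n+1}/a_n| = (n+1)²/[(2n+1)·(2n+2)] · 7/2 → 7/8.
Hence the series converges for |x + 4| < 1/(7/8) = 8/7, so the radius of convergence is 8/7.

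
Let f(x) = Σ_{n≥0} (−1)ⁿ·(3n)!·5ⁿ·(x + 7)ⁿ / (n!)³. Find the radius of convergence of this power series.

Ratio test: |a_{n+1}/a_n| = (3n+1)·(3n+2)·(3n+3)/(n+1)³ · 5 → 135 as n → ∞.
The series converges when 135 · |x + 7| < 1, giving R = 1/135.

R = 1/135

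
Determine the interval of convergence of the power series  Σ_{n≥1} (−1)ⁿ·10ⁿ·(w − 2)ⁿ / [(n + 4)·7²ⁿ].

(-29/10, 69/10]

Ratio test: |a_{n+1}/a_n| = [(n + 4)/((n+1) + 4)] · 10/49 → 10/49 as n → ∞.
Hence the series converges for |w − 2| < 1/(10/49) = 49/10, so the radius of convergence is 49/10.
Endpoint w = 69/10: the terms alternate in sign and decrease monotonically to 0 in absolute value (size ~ c/n), so the alternating series test gives convergence.
Check w = -29/10: the terms behave like c/n; limit comparison with the harmonic series gives divergence.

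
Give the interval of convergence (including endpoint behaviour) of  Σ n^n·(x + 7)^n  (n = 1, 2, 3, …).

Applying the root test, |a_n|^(1/n) = n → ∞.
Since the n-th root of |a_n| is unbounded, the series converges only at x = -7; R = 0.

{-7}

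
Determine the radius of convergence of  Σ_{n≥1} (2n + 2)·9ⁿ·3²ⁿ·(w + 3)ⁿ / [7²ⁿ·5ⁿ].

Apply the ratio test: |a_{n+1}| / |a_n| = [(2(n+1) + 2)/(2n + 2)] · 9·9/(49·5), which tends to 81/245 as n → ∞.
The series converges when 81/245 · |w + 3| < 1, giving R = 245/81.

R = 245/81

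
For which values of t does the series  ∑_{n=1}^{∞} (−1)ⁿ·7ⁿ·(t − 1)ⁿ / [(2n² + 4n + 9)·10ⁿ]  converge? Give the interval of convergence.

The ratio of consecutive coefficients is [(2n² + 4n + 9)/(2(n+1)² + 4(n+1) + 9)] · 7/10 → 7/10.
Thus R = 1/(7/10) = 10/7.
Endpoint t = 17/7: the terms are on the order of 1/n², so the series converges absolutely by comparison with the p-series (p = 2 > 1).
At t = -3/7: absolute convergence follows by limit comparison with Σ 1/n².

[-3/7, 17/7]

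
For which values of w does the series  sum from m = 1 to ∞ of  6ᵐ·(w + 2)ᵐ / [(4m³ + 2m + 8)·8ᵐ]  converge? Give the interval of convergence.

[-10/3, -2/3]

By the ratio test, |a_{m+1}/a_m| = [(4m³ + 2m + 8)/(4(m+1)³ + 2(m+1) + 8)] · 6/8 → 3/4.
Hence the series converges for |w + 2| < 1/(3/4) = 4/3, so the radius of convergence is 4/3.
When w = -2/3, absolute convergence follows by limit comparison with Σ 1/m³.
Endpoint w = -10/3: absolute convergence follows by limit comparison with Σ 1/m³.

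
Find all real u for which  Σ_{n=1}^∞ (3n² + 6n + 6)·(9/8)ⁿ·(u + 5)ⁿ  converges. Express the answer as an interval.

(-53/9, -37/9)

The ratio of consecutive coefficients is [(3(n+1)² + 6(n+1) + 6)/(3n² + 6n + 6)] · 9/8 → 9/8.
Convergence for |u + 5| · 9/8 < 1, i.e. |u + 5| < 8/9. So R = 8/9.
At u = -37/9: the terms do not tend to 0, so the series diverges.
Check u = -53/9: the terms have absolute value of order n², which does not tend to 0, so the series diverges by the divergence test.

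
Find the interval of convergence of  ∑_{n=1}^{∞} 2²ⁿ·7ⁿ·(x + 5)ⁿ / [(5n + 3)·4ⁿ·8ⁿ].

Apply the ratio test: |a_{n+1}| / |a_n| = [(5n + 3)/(5(n+1) + 3)] · 4·7/(4·8), which tends to 7/8 as n → ∞.
Thus R = 1/(7/8) = 8/7.
At x = -27/7: the terms are asymptotic to a nonzero constant times 1/n, so the series diverges by limit comparison with Σ 1/n.
Check x = -43/7: convergence follows from the alternating series test (terms decrease monotonically to 0).

[-43/7, -27/7)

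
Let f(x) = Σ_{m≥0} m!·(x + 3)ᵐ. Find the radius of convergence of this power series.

R = 0

By the ratio test, |a_{m+1}/a_m| = (m+1) → ∞.
The ratio grows without bound, so the series diverges whenever (x + 3) ≠ 0; it converges only at x = -3. R = 0.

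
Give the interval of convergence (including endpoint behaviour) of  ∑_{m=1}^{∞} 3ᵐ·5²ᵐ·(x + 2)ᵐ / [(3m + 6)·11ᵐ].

[-161/75, -139/75)

Ratio test: |a_{m+1}/a_m| = [(3m + 6)/(3(m+1) + 6)] · 3·25/11 → 75/11 as m → ∞.
Thus R = 1/(75/11) = 11/75.
Endpoint x = -139/75: the terms behave like c/m; limit comparison with the harmonic series gives divergence.
Endpoint x = -161/75: the terms alternate in sign and decrease monotonically to 0 in absolute value (size ~ c/m), so the alternating series test gives convergence.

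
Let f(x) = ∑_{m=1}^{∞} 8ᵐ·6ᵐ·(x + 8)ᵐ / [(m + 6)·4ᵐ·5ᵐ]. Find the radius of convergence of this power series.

By the ratio test, |a_{m+1}/a_m| = [(m + 6)/((m+1) + 6)] · 8·6/(4·5) → 12/5.
Thus R = 1/(12/5) = 5/12.

R = 5/12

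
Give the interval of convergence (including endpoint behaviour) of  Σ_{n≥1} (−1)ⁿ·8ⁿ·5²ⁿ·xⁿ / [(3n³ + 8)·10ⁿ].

[-1/20, 1/20]

Ratio test: |a_{n+1}/a_n| = [(3n³ + 8)/(3(n+1)³ + 8)] · 8·25/10 → 20 as n → ∞.
Hence the series converges for |x| < 1/(20) = 1/20, so the radius of convergence is 1/20.
Check x = 1/20: absolute convergence follows by limit comparison with Σ 1/n³.
Endpoint x = -1/20: absolute convergence follows by limit comparison with Σ 1/n³.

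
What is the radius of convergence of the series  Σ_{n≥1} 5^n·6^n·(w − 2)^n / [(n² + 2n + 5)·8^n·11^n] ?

Apply the ratio test: |a_{n+1}| / |a_n| = [(n² + 2n + 5)/((n+1)² + 2(n+1) + 5)] · 5·6/(8·11), which tends to 15/44 as n → ∞.
Hence the series converges for |w − 2| < 1/(15/44) = 44/15, so the radius of convergence is 44/15.

R = 44/15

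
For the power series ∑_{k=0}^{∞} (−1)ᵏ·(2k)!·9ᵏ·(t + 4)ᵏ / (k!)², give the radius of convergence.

The ratio of consecutive coefficients is (2k+1)·(2k+2)/(k+1)² · 9 → 36.
Thus R = 1/(36) = 1/36.

R = 1/36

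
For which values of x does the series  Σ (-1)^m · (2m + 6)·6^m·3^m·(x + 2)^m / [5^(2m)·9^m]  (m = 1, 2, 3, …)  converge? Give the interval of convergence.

Apply the ratio test: |a_{m+1}| / |a_m| = [(2(m+1) + 6)/(2m + 6)] · 6·3/(25·9), which tends to 2/25 as m → ∞.
Convergence for |x + 2| · 2/25 < 1, i.e. |x + 2| < 25/2. So R = 25/2.
At x = 21/2: the m-th term does not approach 0; divergence by the term test.
Endpoint x = -29/2: the terms have absolute value of order m, which does not tend to 0, so the series diverges by the divergence test.

(-29/2, 21/2)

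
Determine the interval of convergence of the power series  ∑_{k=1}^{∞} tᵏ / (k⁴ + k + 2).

[-1, 1]

Apply the ratio test: |a_{k+1}| / |a_k| = (k⁴ + k + 2)/((k+1)⁴ + (k+1) + 2), which tends to 1 as k → ∞.
So the series converges when |t| < 1 and diverges when |t| > 1; R = 1.
Endpoint t = 1: the terms are on the order of 1/k⁴, so the series converges absolutely by comparison with the p-series (p = 4 > 1).
When t = -1, the terms are on the order of 1/k⁴, so the series converges absolutely by comparison with the p-series (p = 4 > 1).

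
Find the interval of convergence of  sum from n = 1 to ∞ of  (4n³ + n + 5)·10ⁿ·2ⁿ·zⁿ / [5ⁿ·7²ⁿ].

(-49/4, 49/4)

By the ratio test, |a_{n+1}/a_n| = [(4(n+1)³ + (n+1) + 5)/(4n³ + n + 5)] · 10·2/(5·49) → 4/49.
Hence the series converges for |z| < 1/(4/49) = 49/4, so the radius of convergence is 49/4.
Check z = 49/4: the n-th term does not approach 0; divergence by the term test.
Check z = -49/4: the terms have absolute value of order n³, which does not tend to 0, so the series diverges by the divergence test.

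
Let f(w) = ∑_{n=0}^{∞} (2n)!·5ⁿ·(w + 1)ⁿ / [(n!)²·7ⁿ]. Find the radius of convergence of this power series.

Ratio test: |a_{n+1}/a_n| = (2n+1)·(2n+2)/(n+1)² · 5/7 → 20/7 as n → ∞.
The series converges when 20/7 · |w + 1| < 1, giving R = 7/20.

R = 7/20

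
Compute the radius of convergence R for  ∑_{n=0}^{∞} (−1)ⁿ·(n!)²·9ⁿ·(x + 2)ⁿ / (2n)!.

R = 4/9

By the ratio test, |a_{n+1}/a_n| = (n+1)²/[(2n+1)·(2n+2)] · 9 → 9/4.
Thus R = 1/(9/4) = 4/9.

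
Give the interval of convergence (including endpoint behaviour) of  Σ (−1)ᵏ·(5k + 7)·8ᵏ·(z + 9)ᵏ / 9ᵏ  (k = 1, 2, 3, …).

(-81/8, -63/8)

The ratio of consecutive coefficients is [(5(k+1) + 7)/(5k + 7)] · 8/9 → 8/9.
The series converges when 8/9 · |z + 9| < 1, giving R = 9/8.
Endpoint z = -63/8: the terms do not tend to 0, so the series diverges.
Endpoint z = -81/8: the terms do not tend to 0, so the series diverges.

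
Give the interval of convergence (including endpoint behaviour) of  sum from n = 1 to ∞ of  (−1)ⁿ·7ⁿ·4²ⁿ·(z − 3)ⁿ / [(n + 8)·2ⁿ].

By the ratio test, |a_{n+1}/a_n| = [(n + 8)/((n+1) + 8)] · 7·16/2 → 56.
Convergence for |z − 3| · 56 < 1, i.e. |z − 3| < 1/56. So R = 1/56.
Check z = 169/56: an alternating series whose terms decrease to 0 in absolute value, so it converges by the Leibniz criterion.
Endpoint z = 167/56: comparison with the harmonic series Σ 1/n shows the series diverges.

(167/56, 169/56]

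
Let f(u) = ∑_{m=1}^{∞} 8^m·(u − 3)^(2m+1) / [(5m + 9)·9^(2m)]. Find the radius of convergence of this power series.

R = 9√2/4

Ratio test: |a_{m+1}/a_m| = [(5m + 9)/(5(m+1) + 9)] · 8/81 → 8/81 as m → ∞.
Writing y = (u − 3)², the series in y has radius 81/8, so |u − 3| < √(81/8) and R = 9√2/4.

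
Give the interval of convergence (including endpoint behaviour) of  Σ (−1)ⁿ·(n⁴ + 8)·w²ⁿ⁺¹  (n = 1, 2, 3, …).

(-1, 1)

Apply the ratio test: |a_{n+1}| / |a_n| = ((n+1)⁴ + 8)/(n⁴ + 8), which tends to 1 as n → ∞.
Successive powers of w differ by 2, so the series converges when |w|² · 1 < 1, i.e. |w| < √(1) = 1. So R = 1.
At w = 1: the n-th term does not approach 0; divergence by the term test.
Check w = -1: the terms have absolute value of order n⁴, which does not tend to 0, so the series diverges by the divergence test.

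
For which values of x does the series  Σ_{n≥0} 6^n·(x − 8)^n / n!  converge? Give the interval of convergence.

(−∞, ∞)

The ratio of consecutive coefficients is 6 · 1/(n+1) → 0.
The limit is 0, so the series converges for all x; R = ∞.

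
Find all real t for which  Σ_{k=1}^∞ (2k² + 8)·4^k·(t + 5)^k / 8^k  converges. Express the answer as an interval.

(-7, -3)

The ratio of consecutive coefficients is [(2(k+1)² + 8)/(2k² + 8)] · 4/8 → 1/2.
Convergence for |t + 5| · 1/2 < 1, i.e. |t + 5| < 2. So R = 2.
Endpoint t = -3: the terms do not tend to 0, so the series diverges.
When t = -7, the k-th term does not approach 0; divergence by the term test.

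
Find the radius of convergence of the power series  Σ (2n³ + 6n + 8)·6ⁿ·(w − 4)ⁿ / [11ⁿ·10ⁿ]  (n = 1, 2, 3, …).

By the ratio test, |a_{n+1}/a_n| = [(2(n+1)³ + 6(n+1) + 8)/(2n³ + 6n + 8)] · 6/(11·10) → 3/55.
Convergence for |w − 4| · 3/55 < 1, i.e. |w − 4| < 55/3. So R = 55/3.

R = 55/3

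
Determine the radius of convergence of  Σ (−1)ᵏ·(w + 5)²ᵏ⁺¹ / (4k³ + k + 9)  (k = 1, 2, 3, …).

R = 1

Apply the ratio test: |a_{k+1}| / |a_k| = (4k³ + k + 9)/(4(k+1)³ + (k+1) + 9), which tends to 1 as k → ∞.
Since the exponent of (w + 5) increases by 2 each term, convergence requires |w + 5|² < 1, hence R = 1.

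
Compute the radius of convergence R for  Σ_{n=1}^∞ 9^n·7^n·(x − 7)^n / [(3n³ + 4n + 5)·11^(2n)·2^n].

R = 242/63

The ratio of consecutive coefficients is [(3n³ + 4n + 5)/(3(n+1)³ + 4(n+1) + 5)] · 9·7/(121·2) → 63/242.
The series converges when 63/242 · |x − 7| < 1, giving R = 242/63.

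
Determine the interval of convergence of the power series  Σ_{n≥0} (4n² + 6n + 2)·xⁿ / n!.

By the ratio test, |a_{n+1}/a_n| = (4(n+1)² + 6(n+1) + 2)/(4n² + 6n + 2) · 1/(n+1) → 0.
Since the limit is 0 < 1 for every x, the series converges on all of ℝ and R = ∞.

(−∞, ∞)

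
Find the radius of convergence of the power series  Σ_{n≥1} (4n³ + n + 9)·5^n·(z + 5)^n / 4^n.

Apply the ratio test: |a_{n+1}| / |a_n| = [(4(n+1)³ + (n+1) + 9)/(4n³ + n + 9)] · 5/4, which tends to 5/4 as n → ∞.
Thus R = 1/(5/4) = 4/5.

R = 4/5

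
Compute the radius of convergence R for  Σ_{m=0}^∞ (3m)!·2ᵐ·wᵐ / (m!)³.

R = 1/54

The ratio of consecutive coefficients is (3m+1)·(3m+2)·(3m+3)/(m+1)³ · 2 → 54.
Hence the series converges for |w| < 1/(54) = 1/54, so the radius of convergence is 1/54.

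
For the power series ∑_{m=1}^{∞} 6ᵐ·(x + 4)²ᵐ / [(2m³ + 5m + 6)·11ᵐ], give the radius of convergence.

Apply the ratio test: |a_{m+1}| / |a_m| = [(2m³ + 5m + 6)/(2(m+1)³ + 5(m+1) + 6)] · 6/11, which tends to 6/11 as m → ∞.
Since the exponent of (x + 4) increases by 2 each term, convergence requires |x + 4|² < 11/6, hence R = √66/6.

R = √66/6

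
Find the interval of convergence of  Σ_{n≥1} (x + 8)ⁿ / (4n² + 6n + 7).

[-9, -7]

The ratio of consecutive coefficients is (4n² + 6n + 7)/(4(n+1)² + 6(n+1) + 7) → 1.
So the series converges when |x + 8| < 1 and diverges when |x + 8| > 1; R = 1.
When x = -7, the terms are on the order of 1/n², so the series converges absolutely by comparison with the p-series (p = 2 > 1).
Endpoint x = -9: the series is dominated by a constant times Σ 1/n², which converges (p = 2 > 1).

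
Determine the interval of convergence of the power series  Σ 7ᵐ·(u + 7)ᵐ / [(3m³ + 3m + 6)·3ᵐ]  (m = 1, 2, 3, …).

The ratio of consecutive coefficients is [(3m³ + 3m + 6)/(3(m+1)³ + 3(m+1) + 6)] · 7/3 → 7/3.
Convergence for |u + 7| · 7/3 < 1, i.e. |u + 7| < 3/7. So R = 3/7.
At u = -46/7: absolute convergence follows by limit comparison with Σ 1/m³.
When u = -52/7, the series is dominated by a constant times Σ 1/m³, which converges (p = 3 > 1).

[-52/7, -46/7]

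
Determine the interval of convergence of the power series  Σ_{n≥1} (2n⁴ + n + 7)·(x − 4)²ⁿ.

(3, 5)

Apply the ratio test: |a_{n+1}| / |a_n| = (2(n+1)⁴ + (n+1) + 7)/(2n⁴ + n + 7), which tends to 1 as n → ∞.
Writing y = (x − 4)², the series in y has radius 1, so |x − 4| < √(1) = 1 and R = 1.
At x = 5: the terms have absolute value of order n⁴, which does not tend to 0, so the series diverges by the divergence test.
Endpoint x = 3: the terms do not tend to 0, so the series diverges.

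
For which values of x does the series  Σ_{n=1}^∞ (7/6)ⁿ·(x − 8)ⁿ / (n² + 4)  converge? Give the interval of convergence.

The ratio of consecutive coefficients is [(n² + 4)/((n+1)² + 4)] · 7/6 → 7/6.
Thus R = 1/(7/6) = 6/7.
At x = 62/7: the terms are on the order of 1/n², so the series converges absolutely by comparison with the p-series (p = 2 > 1).
At x = 50/7: absolute convergence follows by limit comparison with Σ 1/n².

[50/7, 62/7]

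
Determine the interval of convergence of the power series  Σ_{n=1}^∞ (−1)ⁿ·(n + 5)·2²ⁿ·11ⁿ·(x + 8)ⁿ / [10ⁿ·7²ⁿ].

(-421/22, 69/22)

Apply the ratio test: |a_{n+1}| / |a_n| = [((n+1) + 5)/(n + 5)] · 4·11/(10·49), which tends to 22/245 as n → ∞.
Thus R = 1/(22/245) = 245/22.
Endpoint x = 69/22: the terms have absolute value of order n, which does not tend to 0, so the series diverges by the divergence test.
At x = -421/22: the terms do not tend to 0, so the series diverges.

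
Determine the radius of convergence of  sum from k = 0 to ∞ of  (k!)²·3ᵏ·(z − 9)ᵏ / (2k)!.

Apply the ratio test: |a_{k+1}| / |a_k| = (k+1)²/[(2k+1)·(2k+2)] · 3, which tends to 3/4 as k → ∞.
The series converges when 3/4 · |z − 9| < 1, giving R = 4/3.

R = 4/3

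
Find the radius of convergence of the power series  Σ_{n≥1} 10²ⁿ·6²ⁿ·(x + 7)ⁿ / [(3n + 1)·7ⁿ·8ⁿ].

Ratio test: |a_{n+1}/a_n| = [(3n + 1)/(3(n+1) + 1)] · 100·36/(7·8) → 450/7 as n → ∞.
Hence the series converges for |x + 7| < 1/(450/7) = 7/450, so the radius of convergence is 7/450.

R = 7/450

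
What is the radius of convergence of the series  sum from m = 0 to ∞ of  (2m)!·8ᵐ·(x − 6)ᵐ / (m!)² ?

Apply the ratio test: |a_{m+1}| / |a_m| = (2m+1)·(2m+2)/(m+1)² · 8, which tends to 32 as m → ∞.
Convergence for |x − 6| · 32 < 1, i.e. |x − 6| < 1/32. So R = 1/32.

R = 1/32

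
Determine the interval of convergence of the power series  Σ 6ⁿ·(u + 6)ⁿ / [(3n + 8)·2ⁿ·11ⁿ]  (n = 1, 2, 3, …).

By the ratio test, |a_{n+1}/a_n| = [(3n + 8)/(3(n+1) + 8)] · 6/(2·11) → 3/11.
Hence the series converges for |u + 6| < 1/(3/11) = 11/3, so the radius of convergence is 11/3.
Endpoint u = -7/3: the terms behave like c/n; limit comparison with the harmonic series gives divergence.
When u = -29/3, an alternating series whose terms decrease to 0 in absolute value, so it converges by the Leibniz criterion.

[-29/3, -7/3)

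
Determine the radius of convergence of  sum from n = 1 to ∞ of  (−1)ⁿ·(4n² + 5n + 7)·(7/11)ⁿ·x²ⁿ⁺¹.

Apply the ratio test: |a_{n+1}| / |a_n| = [(4(n+1)² + 5(n+1) + 7)/(4n² + 5n + 7)] · 7/11, which tends to 7/11 as n → ∞.
Writing y = x², the series in y has radius 11/7, so |x| < √(11/7) and R = √77/7.

R = √77/7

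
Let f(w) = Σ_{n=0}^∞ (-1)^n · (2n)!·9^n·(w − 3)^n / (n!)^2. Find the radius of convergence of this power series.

Apply the ratio test: |a_{n+1}| / |a_n| = (2n+1)·(2n+2)/(n+1)² · 9, which tends to 36 as n → ∞.
The series converges when 36 · |w − 3| < 1, giving R = 1/36.

R = 1/36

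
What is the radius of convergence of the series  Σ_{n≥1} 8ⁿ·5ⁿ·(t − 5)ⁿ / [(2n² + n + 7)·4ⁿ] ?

R = 1/10

Ratio test: |a_{n+1}/a_n| = [(2n² + n + 7)/(2(n+1)² + (n+1) + 7)] · 8·5/4 → 10 as n → ∞.
Thus R = 1/(10) = 1/10.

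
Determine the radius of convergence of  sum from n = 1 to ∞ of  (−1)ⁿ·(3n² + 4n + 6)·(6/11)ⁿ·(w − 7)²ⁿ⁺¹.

Apply the ratio test: |a_{n+1}| / |a_n| = [(3(n+1)² + 4(n+1) + 6)/(3n² + 4n + 6)] · 6/11, which tends to 6/11 as n → ∞.
Writing y = (w − 7)², the series in y has radius 11/6, so |w − 7| < √(11/6) and R = √66/6.

R = √66/6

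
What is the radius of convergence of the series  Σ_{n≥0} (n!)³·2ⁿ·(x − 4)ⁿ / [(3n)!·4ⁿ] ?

Apply the ratio test: |a_{n+1}| / |a_n| = (n+1)³/[(3n+1)·(3n+2)·(3n+3)] · 2/4, which tends to 1/54 as n → ∞.
The series converges when 1/54 · |x − 4| < 1, giving R = 54.

R = 54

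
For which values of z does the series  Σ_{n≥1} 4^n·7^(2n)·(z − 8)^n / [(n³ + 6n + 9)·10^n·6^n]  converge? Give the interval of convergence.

The ratio of consecutive coefficients is [(n³ + 6n + 9)/((n+1)³ + 6(n+1) + 9)] · 4·49/(10·6) → 49/15.
The series converges when 49/15 · |z − 8| < 1, giving R = 15/49.
When z = 407/49, the terms are on the order of 1/n³, so the series converges absolutely by comparison with the p-series (p = 3 > 1).
Check z = 377/49: the series is dominated by a constant times Σ 1/n³, which converges (p = 3 > 1).

[377/49, 407/49]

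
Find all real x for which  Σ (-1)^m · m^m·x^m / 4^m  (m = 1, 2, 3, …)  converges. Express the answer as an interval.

{0}

Root test: |a_m|^(1/m) = m/4 → ∞.
The root grows without bound, so R = 0 (convergence only at x = 0).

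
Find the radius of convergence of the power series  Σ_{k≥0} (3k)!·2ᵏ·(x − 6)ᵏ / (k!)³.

The ratio of consecutive coefficients is (3k+1)·(3k+2)·(3k+3)/(k+1)³ · 2 → 54.
Hence the series converges for |x − 6| < 1/(54) = 1/54, so the radius of convergence is 1/54.

R = 1/54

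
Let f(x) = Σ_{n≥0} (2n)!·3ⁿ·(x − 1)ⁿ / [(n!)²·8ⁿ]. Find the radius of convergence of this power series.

Ratio test: |a_{n+1}/a_n| = (2n+1)·(2n+2)/(n+1)² · 3/8 → 3/2 as n → ∞.
Convergence for |x − 1| · 3/2 < 1, i.e. |x − 1| < 2/3. So R = 2/3.

R = 2/3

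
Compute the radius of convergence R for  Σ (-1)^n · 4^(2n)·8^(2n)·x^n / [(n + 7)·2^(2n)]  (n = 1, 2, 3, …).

The ratio of consecutive coefficients is [(n + 7)/((n+1) + 7)] · 16·64/4 → 256.
Thus R = 1/(256) = 1/256.

R = 1/256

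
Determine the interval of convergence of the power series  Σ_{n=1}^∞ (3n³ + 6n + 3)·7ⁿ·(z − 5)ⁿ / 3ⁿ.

(32/7, 38/7)

By the ratio test, |a_{n+1}/a_n| = [(3(n+1)³ + 6(n+1) + 3)/(3n³ + 6n + 3)] · 7/3 → 7/3.
Convergence for |z − 5| · 7/3 < 1, i.e. |z − 5| < 3/7. So R = 3/7.
At z = 38/7: the n-th term does not approach 0; divergence by the term test.
At z = 32/7: the terms do not tend to 0, so the series diverges.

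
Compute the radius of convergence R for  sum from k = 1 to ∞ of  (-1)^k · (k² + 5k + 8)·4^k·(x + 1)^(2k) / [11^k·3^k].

R = √33/2

By the ratio test, |a_{k+1}/a_k| = [((k+1)² + 5(k+1) + 8)/(k² + 5k + 8)] · 4/(11·3) → 4/33.
Writing y = (x + 1)², the series in y has radius 33/4, so |x + 1| < √(33/4) and R = √33/2.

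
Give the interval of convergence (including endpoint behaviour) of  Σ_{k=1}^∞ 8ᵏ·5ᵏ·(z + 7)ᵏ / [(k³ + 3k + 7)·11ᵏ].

[-291/40, -269/40]

Ratio test: |a_{k+1}/a_k| = [(k³ + 3k + 7)/((k+1)³ + 3(k+1) + 7)] · 8·5/11 → 40/11 as k → ∞.
Thus R = 1/(40/11) = 11/40.
Endpoint z = -269/40: absolute convergence follows by limit comparison with Σ 1/k³.
At z = -291/40: the series is dominated by a constant times Σ 1/k³, which converges (p = 3 > 1).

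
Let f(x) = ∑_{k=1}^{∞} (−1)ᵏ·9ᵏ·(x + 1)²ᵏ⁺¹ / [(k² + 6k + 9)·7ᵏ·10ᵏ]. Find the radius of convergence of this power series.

The ratio of consecutive coefficients is [(k² + 6k + 9)/((k+1)² + 6(k+1) + 9)] · 9/(7·10) → 9/70.
Writing y = (x + 1)², the series in y has radius 70/9, so |x + 1| < √(70/9) and R = √70/3.

R = √70/3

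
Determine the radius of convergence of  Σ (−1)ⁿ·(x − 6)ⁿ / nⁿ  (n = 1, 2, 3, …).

By the Cauchy root test, |a_n|^(1/n) = 1/n → 0.
The limit is 0 for every x, so R = ∞.

R = ∞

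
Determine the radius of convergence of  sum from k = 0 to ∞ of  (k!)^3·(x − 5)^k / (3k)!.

R = 27

Ratio test: |a_{k+1}/a_k| = (k+1)³/[(3k+1)·(3k+2)·(3k+3)] → 1/27 as k → ∞.
Convergence for |x − 5| · 1/27 < 1, i.e. |x − 5| < 27. So R = 27.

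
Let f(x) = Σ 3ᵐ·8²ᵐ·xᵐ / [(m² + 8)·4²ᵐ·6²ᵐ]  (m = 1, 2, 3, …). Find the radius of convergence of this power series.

R = 3

By the ratio test, |a_{m+1}/a_m| = [(m² + 8)/((m+1)² + 8)] · 3·64/(16·36) → 1/3.
Thus R = 1/(1/3) = 3.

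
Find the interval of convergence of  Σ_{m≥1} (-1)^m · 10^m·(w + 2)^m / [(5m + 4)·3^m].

(-23/10, -17/10]

Apply the ratio test: |a_{m+1}| / |a_m| = [(5m + 4)/(5(m+1) + 4)] · 10/3, which tends to 10/3 as m → ∞.
The series converges when 10/3 · |w + 2| < 1, giving R = 3/10.
When w = -17/10, convergence follows from the alternating series test (terms decrease monotonically to 0).
Endpoint w = -23/10: comparison with the harmonic series Σ 1/m shows the series diverges.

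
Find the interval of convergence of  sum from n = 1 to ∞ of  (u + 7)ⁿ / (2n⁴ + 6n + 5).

Ratio test: |a_{n+1}/a_n| = (2n⁴ + 6n + 5)/(2(n+1)⁴ + 6(n+1) + 5) → 1 as n → ∞.
Convergence for |u + 7| < 1, so R = 1.
When u = -6, the terms are on the order of 1/n⁴, so the series converges absolutely by comparison with the p-series (p = 4 > 1).
Endpoint u = -8: absolute convergence follows by limit comparison with Σ 1/n⁴.

[-8, -6]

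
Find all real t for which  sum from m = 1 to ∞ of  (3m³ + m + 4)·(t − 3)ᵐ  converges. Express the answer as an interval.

The ratio of consecutive coefficients is (3(m+1)³ + (m+1) + 4)/(3m³ + m + 4) → 1.
Convergence for |t − 3| < 1, so R = 1.
Check t = 4: the m-th term does not approach 0; divergence by the term test.
When t = 2, the terms do not tend to 0, so the series diverges.

(2, 4)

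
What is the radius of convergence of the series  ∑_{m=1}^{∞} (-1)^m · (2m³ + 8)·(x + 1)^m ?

The ratio of consecutive coefficients is (2(m+1)³ + 8)/(2m³ + 8) → 1.
Hence R = 1.

R = 1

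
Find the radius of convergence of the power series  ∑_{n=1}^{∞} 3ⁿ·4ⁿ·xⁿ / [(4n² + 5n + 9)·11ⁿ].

R = 11/12

The ratio of consecutive coefficients is [(4n² + 5n + 9)/(4(n+1)² + 5(n+1) + 9)] · 3·4/11 → 12/11.
The series converges when 12/11 · |x| < 1, giving R = 11/12.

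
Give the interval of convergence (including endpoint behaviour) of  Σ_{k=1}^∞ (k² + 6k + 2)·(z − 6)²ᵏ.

By the ratio test, |a_{k+1}/a_k| = ((k+1)² + 6(k+1) + 2)/(k² + 6k + 2) → 1.
Since the exponent of (z − 6) increases by 2 each term, convergence requires |z − 6|² < 1, hence R = 1.
When z = 7, the terms do not tend to 0, so the series diverges.
When z = 5, the terms have absolute value of order k², which does not tend to 0, so the series diverges by the divergence test.

(5, 7)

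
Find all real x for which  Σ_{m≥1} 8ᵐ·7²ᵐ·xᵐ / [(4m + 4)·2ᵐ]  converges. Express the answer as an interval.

Ratio test: |a_{m+1}/a_m| = [(4m + 4)/(4(m+1) + 4)] · 8·49/2 → 196 as m → ∞.
Convergence for |x| · 196 < 1, i.e. |x| < 1/196. So R = 1/196.
When x = 1/196, the terms are asymptotic to a nonzero constant times 1/m, so the series diverges by limit comparison with Σ 1/m.
When x = -1/196, the terms alternate in sign and decrease monotonically to 0 in absolute value (size ~ c/m), so the alternating series test gives convergence.

[-1/196, 1/196)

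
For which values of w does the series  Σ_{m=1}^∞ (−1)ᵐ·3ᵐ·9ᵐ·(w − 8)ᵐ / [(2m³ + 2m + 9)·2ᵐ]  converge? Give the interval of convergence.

[214/27, 218/27]

Ratio test: |a_{m+1}/a_m| = [(2m³ + 2m + 9)/(2(m+1)³ + 2(m+1) + 9)] · 3·9/2 → 27/2 as m → ∞.
Convergence for |w − 8| · 27/2 < 1, i.e. |w − 8| < 2/27. So R = 2/27.
At w = 218/27: the series is dominated by a constant times Σ 1/m³, which converges (p = 3 > 1).
Endpoint w = 214/27: the series is dominated by a constant times Σ 1/m³, which converges (p = 3 > 1).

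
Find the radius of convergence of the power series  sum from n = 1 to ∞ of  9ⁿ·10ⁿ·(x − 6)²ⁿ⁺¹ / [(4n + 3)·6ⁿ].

Ratio test: |a_{n+1}/a_n| = [(4n + 3)/(4(n+1) + 3)] · 9·10/6 → 15 as n → ∞.
Writing y = (x − 6)², the series in y has radius 1/15, so |x − 6| < √(1/15) and R = √15/15.

R = √15/15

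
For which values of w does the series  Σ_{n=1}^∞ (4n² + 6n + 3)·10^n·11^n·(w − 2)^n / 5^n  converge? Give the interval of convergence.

(43/22, 45/22)

Apply the ratio test: |a_{n+1}| / |a_n| = [(4(n+1)² + 6(n+1) + 3)/(4n² + 6n + 3)] · 10·11/5, which tends to 22 as n → ∞.
Thus R = 1/(22) = 1/22.
Check w = 45/22: the n-th term does not approach 0; divergence by the term test.
At w = 43/22: the terms do not tend to 0, so the series diverges.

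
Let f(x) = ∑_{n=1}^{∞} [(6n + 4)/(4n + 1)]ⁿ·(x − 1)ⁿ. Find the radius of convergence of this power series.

R = 2/3

By the Cauchy root test, |a_n|^(1/n) = (6n + 4)/(4n + 1) → 3/2.
Convergence for |x − 1| · 3/2 < 1, i.e. |x − 1| < 2/3. So R = 2/3.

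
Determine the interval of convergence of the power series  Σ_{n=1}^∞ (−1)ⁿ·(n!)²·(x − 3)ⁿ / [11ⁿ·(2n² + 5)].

By the ratio test, |a_{n+1}/a_n| = (n+1)² · 1/11 · (2n² + 5)/(2(n+1)² + 5) → ∞.
Since the ratio → ∞, the series diverges for every x ≠ 3, and R = 0.

{3}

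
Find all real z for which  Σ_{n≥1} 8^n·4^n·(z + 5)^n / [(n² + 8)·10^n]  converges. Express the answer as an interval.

By the ratio test, |a_{n+1}/a_n| = [(n² + 8)/((n+1)² + 8)] · 8·4/10 → 16/5.
Thus R = 1/(16/5) = 5/16.
Check z = -75/16: the terms are on the order of 1/n², so the series converges absolutely by comparison with the p-series (p = 2 > 1).
At z = -85/16: the series is dominated by a constant times Σ 1/n², which converges (p = 2 > 1).

[-85/16, -75/16]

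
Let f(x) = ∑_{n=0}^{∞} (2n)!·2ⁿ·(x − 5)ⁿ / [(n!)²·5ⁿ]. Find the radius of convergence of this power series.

R = 5/8

The ratio of consecutive coefficients is (2n+1)·(2n+2)/(n+1)² · 2/5 → 8/5.
The series converges when 8/5 · |x − 5| < 1, giving R = 5/8.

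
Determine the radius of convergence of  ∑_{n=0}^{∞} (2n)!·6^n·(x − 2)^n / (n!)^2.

R = 1/24

Ratio test: |a_{n+1}/a_n| = (2n+1)·(2n+2)/(n+1)² · 6 → 24 as n → ∞.
Hence the series converges for |x − 2| < 1/(24) = 1/24, so the radius of convergence is 1/24.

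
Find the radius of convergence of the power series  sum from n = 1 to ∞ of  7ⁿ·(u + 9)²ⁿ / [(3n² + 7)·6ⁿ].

R = √42/7

Apply the ratio test: |a_{n+1}| / |a_n| = [(3n² + 7)/(3(n+1)² + 7)] · 7/6, which tends to 7/6 as n → ∞.
Writing y = (u + 9)², the series in y has radius 6/7, so |u + 9| < √(6/7) and R = √42/7.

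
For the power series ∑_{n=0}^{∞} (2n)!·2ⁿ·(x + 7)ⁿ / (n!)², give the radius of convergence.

Apply the ratio test: |a_{n+1}| / |a_n| = (2n+1)·(2n+2)/(n+1)² · 2, which tends to 8 as n → ∞.
The series converges when 8 · |x + 7| < 1, giving R = 1/8.

R = 1/8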